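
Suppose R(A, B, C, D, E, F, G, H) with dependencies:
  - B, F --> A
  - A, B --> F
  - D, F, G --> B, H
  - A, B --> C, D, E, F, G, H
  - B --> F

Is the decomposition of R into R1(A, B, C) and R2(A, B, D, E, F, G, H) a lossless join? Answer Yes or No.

Yes

The shared attributes are {A, B} and {A, B}⁺ = {A, B, C, D, E, F, G, H}.
Since R1 ⊆ {A, B, C, D, E, F, G, H}, the intersection is a superkey of R1; the decomposition is lossless.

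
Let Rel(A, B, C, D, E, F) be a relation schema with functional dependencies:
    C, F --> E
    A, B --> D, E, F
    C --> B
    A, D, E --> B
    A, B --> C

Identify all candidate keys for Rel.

No FD produces {A}, so it must be in every candidate key.
{A, B}⁺ = {A, B, C, D, E, F} — all of the relation — so {A, B} is a candidate key.
{A, C}⁺ = {A, B, C, D, E, F} — all of the relation — so {A, C} is a candidate key.
{A, D, E}⁺ = {A, B, C, D, E, F} — all of the relation — so {A, D, E} is a candidate key.
Any other superkey properly contains one of these, so there are no further candidate keys.

{A, B}, {A, C}, {A, D, E}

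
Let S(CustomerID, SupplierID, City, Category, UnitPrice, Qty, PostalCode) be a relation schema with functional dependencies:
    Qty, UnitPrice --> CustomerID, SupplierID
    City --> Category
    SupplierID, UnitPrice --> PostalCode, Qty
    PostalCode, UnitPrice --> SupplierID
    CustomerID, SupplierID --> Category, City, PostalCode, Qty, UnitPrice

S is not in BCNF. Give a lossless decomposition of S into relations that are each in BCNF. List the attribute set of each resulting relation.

Candidate keys of the original relation: {CustomerID, SupplierID}, {PostalCode, UnitPrice}, {Qty, UnitPrice}, {SupplierID, UnitPrice}.
{Category, City, CustomerID, PostalCode, Qty, SupplierID, UnitPrice}: {City} determines {Category, City} here but is not a superkey — split on City --> Category, giving {Category, City} and {City, CustomerID, PostalCode, Qty, SupplierID, UnitPrice}.
{Category, City} has no BCNF violation.
{City, CustomerID, PostalCode, Qty, SupplierID, UnitPrice} has no BCNF violation.

{Category, City}; {City, CustomerID, PostalCode, Qty, SupplierID, UnitPrice}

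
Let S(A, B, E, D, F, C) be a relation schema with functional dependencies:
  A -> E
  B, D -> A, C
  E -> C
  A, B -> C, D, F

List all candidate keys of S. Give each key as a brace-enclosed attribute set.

{B} never appears on the right of any FD, so every key must include it.
Closure of {A, B} is {A, B, C, D, E, F}, the whole schema; {A, B} is a candidate key.
Closure of {B, D} is {A, B, C, D, E, F}, the whole schema; {B, D} is a candidate key.
No proper subset of any of these is a key, and no other minimal superkey exists.

{A, B}, {B, D}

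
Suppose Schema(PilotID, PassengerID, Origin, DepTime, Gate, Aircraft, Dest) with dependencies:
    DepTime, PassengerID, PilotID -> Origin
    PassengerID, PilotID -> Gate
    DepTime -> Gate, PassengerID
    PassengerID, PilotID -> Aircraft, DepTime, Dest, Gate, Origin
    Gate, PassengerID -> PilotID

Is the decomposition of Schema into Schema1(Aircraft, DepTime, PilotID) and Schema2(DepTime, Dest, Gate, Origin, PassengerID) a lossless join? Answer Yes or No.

Common attributes: {DepTime}; their closure is {Aircraft, DepTime, Dest, Gate, Origin, PassengerID, PilotID}.
Since Schema1 ⊆ {Aircraft, DepTime, Dest, Gate, Origin, PassengerID, PilotID}, the intersection is a superkey of Schema1; the decomposition is lossless.

Yes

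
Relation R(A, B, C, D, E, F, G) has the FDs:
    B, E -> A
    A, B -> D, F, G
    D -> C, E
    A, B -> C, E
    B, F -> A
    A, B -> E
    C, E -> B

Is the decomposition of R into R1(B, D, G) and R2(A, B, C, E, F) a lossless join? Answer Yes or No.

No

R1 ∩ R2 = {B}; its closure under F is {B}.
The closure covers neither R1 nor R2 entirely; the join is not lossless.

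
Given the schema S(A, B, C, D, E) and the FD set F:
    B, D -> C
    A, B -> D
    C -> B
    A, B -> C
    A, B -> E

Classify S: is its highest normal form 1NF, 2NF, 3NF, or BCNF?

Candidate keys: {A, B}, {A, C}. Prime attributes: {A, B, C}.
For B, D -> C we have {B, D}⁺ = {B, C, D}; {B, D} is not a superkey, so BCNF fails.
Its right-hand attributes {C} are all prime, as are those of every other non-superkey FD — the relation is in 3NF.

3NF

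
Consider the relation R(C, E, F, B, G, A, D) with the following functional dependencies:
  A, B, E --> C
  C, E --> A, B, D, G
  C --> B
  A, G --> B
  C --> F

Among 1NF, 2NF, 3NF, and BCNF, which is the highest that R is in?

Candidate keys: {A, B, E}, {A, E, G}, {C, E}. Prime attributes: {A, B, C, E, G}.
C --> B breaks BCNF: {C}⁺ = {B, C, F}, so {C} is not a superkey.
C --> F determines the non-prime attribute {F} from a non-superkey — 3NF is violated.
Since {C} ⊂ {C, E} and {C}⁺ ⊇ {F} with {F} non-prime, there is a partial dependency; 2NF fails.

1NF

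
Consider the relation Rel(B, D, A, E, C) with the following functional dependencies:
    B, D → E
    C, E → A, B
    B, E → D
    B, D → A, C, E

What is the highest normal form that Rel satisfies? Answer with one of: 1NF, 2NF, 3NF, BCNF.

Candidate keys: {B, D}, {B, E}, {C, E}. Prime attributes: {B, C, D, E}.
The left-hand side of every FD is a superkey, so BCNF is satisfied.

BCNF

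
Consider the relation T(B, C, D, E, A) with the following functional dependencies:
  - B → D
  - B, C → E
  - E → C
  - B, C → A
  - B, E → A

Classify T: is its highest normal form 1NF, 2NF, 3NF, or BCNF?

Candidate keys: {B, C}, {B, E}. Prime attributes: {B, C, E}.
B → D breaks BCNF: {B}⁺ = {B, D}, so {B} is not a superkey.
B → D determines the non-prime attribute {D} from a non-superkey — 3NF is violated.
Since {B} ⊂ {B, C} and {B}⁺ ⊇ {D} with {D} non-prime, there is a partial dependency; 2NF fails.

1NF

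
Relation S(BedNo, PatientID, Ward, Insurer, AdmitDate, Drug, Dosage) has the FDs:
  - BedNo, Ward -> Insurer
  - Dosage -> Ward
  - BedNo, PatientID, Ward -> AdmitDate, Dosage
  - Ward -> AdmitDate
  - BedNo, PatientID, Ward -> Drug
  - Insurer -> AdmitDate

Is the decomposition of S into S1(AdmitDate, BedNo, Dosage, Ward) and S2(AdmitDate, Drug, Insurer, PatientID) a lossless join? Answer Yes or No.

S1 ∩ S2 = {AdmitDate}; its closure under F is {AdmitDate}.
Neither S1 nor S2 is contained in that closure, so the decomposition is lossy.

No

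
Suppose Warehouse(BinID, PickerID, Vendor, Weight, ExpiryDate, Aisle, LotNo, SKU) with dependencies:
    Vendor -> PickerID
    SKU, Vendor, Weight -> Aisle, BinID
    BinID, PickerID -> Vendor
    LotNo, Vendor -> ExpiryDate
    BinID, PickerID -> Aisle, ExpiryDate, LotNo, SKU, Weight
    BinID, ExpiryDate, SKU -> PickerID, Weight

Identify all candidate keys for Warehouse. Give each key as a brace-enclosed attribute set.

{BinID, ExpiryDate, SKU}, {BinID, PickerID}, {BinID, Vendor}, {SKU, Vendor, Weight}

Closure of {BinID, PickerID} is {Aisle, BinID, ExpiryDate, LotNo, PickerID, SKU, Vendor, Weight}, the whole schema; {BinID, PickerID} is a candidate key.
Closure of {BinID, Vendor} is {Aisle, BinID, ExpiryDate, LotNo, PickerID, SKU, Vendor, Weight}, the whole schema; {BinID, Vendor} is a candidate key.
Closure of {BinID, ExpiryDate, SKU} is {Aisle, BinID, ExpiryDate, LotNo, PickerID, SKU, Vendor, Weight}, the whole schema; {BinID, ExpiryDate, SKU} is a candidate key.
Closure of {SKU, Vendor, Weight} is {Aisle, BinID, ExpiryDate, LotNo, PickerID, SKU, Vendor, Weight}, the whole schema; {SKU, Vendor, Weight} is a candidate key.
Any other superkey properly contains one of these, so there are no further candidate keys.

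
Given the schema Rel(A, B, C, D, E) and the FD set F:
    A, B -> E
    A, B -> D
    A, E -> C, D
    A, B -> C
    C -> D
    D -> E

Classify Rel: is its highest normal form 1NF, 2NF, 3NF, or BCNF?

2NF

Candidate key: {A, B}. Prime attributes: {A, B}.
A, E -> C, D breaks BCNF: {A, E}⁺ = {A, C, D, E}, so {A, E} is not a superkey.
A, E -> C, D determines the non-prime attributes {C, D} from a non-superkey — 3NF is violated.
No proper subset of a key has a non-prime attribute in its closure, so there is no partial dependency; 2NF holds.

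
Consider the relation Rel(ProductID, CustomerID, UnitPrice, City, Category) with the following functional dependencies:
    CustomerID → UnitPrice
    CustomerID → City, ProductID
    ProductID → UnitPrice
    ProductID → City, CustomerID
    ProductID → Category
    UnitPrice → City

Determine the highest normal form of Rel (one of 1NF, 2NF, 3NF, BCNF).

Candidate keys: {CustomerID}, {ProductID}. Prime attributes: {CustomerID, ProductID}.
UnitPrice → City breaks BCNF: {UnitPrice}⁺ = {City, UnitPrice}, so {UnitPrice} is not a superkey.
UnitPrice → City determines the non-prime attribute {City} from a non-superkey — 3NF is violated.
With only single-attribute keys there can be no partial dependency, so 2NF holds.

2NF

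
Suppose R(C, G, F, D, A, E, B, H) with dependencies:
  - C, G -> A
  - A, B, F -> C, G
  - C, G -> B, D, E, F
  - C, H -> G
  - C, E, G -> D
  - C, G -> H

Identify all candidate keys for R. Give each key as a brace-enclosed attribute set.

{A, B, F}, {C, G}, {C, H}

Closure of {C, G} is {A, B, C, D, E, F, G, H}, the whole schema; {C, G} is a candidate key.
Closure of {C, H} is {A, B, C, D, E, F, G, H}, the whole schema; {C, H} is a candidate key.
Closure of {A, B, F} is {A, B, C, D, E, F, G, H}, the whole schema; {A, B, F} is a candidate key.
These are minimal and exhaustive — every other superkey contains one of them.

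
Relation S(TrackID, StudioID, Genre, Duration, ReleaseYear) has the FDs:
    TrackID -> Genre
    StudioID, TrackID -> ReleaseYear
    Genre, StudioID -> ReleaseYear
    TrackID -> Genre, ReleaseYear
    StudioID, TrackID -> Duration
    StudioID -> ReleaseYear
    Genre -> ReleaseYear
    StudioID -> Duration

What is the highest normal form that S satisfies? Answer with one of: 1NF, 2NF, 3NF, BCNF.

1NF

Candidate key: {StudioID, TrackID}. Prime attributes: {StudioID, TrackID}.
For TrackID -> Genre we have {TrackID}⁺ = {Genre, ReleaseYear, TrackID}; {TrackID} is not a superkey, so BCNF fails.
Because {Genre} is non-prime and the left side of TrackID -> Genre is not a superkey, the relation is not in 3NF.
The proper key subset {StudioID} of {StudioID, TrackID} determines non-prime {Duration, ReleaseYear}, so the relation is not even in 2NF.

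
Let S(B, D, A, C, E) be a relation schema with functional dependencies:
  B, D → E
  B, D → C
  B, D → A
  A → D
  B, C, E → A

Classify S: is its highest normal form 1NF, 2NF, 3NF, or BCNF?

3NF

Candidate keys: {A, B}, {B, C, E}, {B, D}. Prime attributes: {A, B, C, D, E}.
A → D: {A}⁺ = {A, D}, which is not all of the attributes, so the left side is not a superkey — BCNF is violated.
Its right-hand attributes {D} are all prime, as are those of every other non-superkey FD — the relation is in 3NF.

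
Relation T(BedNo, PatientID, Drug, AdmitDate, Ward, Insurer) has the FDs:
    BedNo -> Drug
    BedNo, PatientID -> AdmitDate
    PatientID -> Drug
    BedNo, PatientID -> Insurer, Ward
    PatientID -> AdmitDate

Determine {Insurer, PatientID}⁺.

Start with {Insurer, PatientID}.
PatientID -> Drug applies; add {Drug} → now {Drug, Insurer, PatientID}.
PatientID -> AdmitDate applies; add {AdmitDate} → now {AdmitDate, Drug, Insurer, PatientID}.
No further FD applies.

{AdmitDate, Drug, Insurer, PatientID}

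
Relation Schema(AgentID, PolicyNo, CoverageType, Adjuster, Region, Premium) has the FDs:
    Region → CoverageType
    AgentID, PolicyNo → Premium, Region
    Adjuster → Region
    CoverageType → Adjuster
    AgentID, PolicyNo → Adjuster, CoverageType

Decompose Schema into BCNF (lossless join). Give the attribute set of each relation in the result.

{Adjuster, CoverageType, Region}; {AgentID, PolicyNo, Premium, Region}

Candidate key of the original relation: {AgentID, PolicyNo}.
In {Adjuster, AgentID, CoverageType, PolicyNo, Premium, Region}, {Region} is not a superkey ({Region}⁺ restricted to this set is {Adjuster, CoverageType, Region}), so split on Region → Adjuster, CoverageType into {Adjuster, CoverageType, Region} and {AgentID, PolicyNo, Premium, Region}.
{Adjuster, CoverageType, Region} is in BCNF.
{AgentID, PolicyNo, Premium, Region} is in BCNF.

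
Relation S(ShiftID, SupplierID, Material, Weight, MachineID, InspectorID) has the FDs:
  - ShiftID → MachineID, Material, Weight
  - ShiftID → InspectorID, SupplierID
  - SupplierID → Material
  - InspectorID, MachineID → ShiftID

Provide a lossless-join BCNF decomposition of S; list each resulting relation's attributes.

Candidate keys of the original relation: {InspectorID, MachineID}, {ShiftID}.
{InspectorID, MachineID, Material, ShiftID, SupplierID, Weight}: {SupplierID} determines {Material, SupplierID} here but is not a superkey — split on SupplierID → Material, giving {Material, SupplierID} and {InspectorID, MachineID, ShiftID, SupplierID, Weight}.
{Material, SupplierID} is in BCNF.
{InspectorID, MachineID, ShiftID, SupplierID, Weight} is in BCNF.

{InspectorID, MachineID, ShiftID, SupplierID, Weight}; {Material, SupplierID}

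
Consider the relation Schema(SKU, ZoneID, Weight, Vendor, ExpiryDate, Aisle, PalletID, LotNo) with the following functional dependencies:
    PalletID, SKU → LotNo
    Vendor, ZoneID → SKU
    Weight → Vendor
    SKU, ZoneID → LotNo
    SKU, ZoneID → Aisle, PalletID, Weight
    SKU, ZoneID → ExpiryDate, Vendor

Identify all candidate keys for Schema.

{SKU, ZoneID}, {Vendor, ZoneID}, {Weight, ZoneID}

{ZoneID} never appears on the right of any FD, so every key must include it.
{SKU, ZoneID}⁺ = {Aisle, ExpiryDate, LotNo, PalletID, SKU, Vendor, Weight, ZoneID}, which is every attribute, so {SKU, ZoneID} is a candidate key.
{Vendor, ZoneID}⁺ = {Aisle, ExpiryDate, LotNo, PalletID, SKU, Vendor, Weight, ZoneID}, which is every attribute, so {Vendor, ZoneID} is a candidate key.
{Weight, ZoneID}⁺ = {Aisle, ExpiryDate, LotNo, PalletID, SKU, Vendor, Weight, ZoneID}, which is every attribute, so {Weight, ZoneID} is a candidate key.
Any other superkey properly contains one of these, so there are no further candidate keys.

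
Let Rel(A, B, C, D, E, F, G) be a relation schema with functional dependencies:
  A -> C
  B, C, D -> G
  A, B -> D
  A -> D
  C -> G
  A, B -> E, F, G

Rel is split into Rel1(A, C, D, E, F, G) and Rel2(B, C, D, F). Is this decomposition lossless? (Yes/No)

The shared attributes are {C, D, F} and {C, D, F}⁺ = {C, D, F, G}.
Neither Rel1 nor Rel2 is contained in that closure, so the decomposition is lossy.

No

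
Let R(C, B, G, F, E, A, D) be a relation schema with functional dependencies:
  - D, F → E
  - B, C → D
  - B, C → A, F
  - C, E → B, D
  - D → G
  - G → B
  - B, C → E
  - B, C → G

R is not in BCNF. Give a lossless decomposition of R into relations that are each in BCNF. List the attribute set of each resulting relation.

Candidate keys of the original relation: {B, C}, {C, D}, {C, E}, {C, G}.
In {A, B, C, D, E, F, G}, {D, F} is not a superkey ({D, F}⁺ restricted to this set is {B, D, E, F, G}), so split on D, F → B, E, G into {B, D, E, F, G} and {A, C, D, F}.
In {B, D, E, F, G}, {D} is not a superkey ({D}⁺ restricted to this set is {B, D, G}), so split on D → B, G into {B, D, G} and {D, E, F}.
In {B, D, G}, {G} is not a superkey ({G}⁺ restricted to this set is {B, G}), so split on G → B into {B, G} and {D, G}.
{B, G} is in BCNF.
{D, G} is in BCNF.
{D, E, F} is in BCNF.
{A, C, D, F} is in BCNF.

{A, C, D, F}; {B, G}; {D, E, F}; {D, G}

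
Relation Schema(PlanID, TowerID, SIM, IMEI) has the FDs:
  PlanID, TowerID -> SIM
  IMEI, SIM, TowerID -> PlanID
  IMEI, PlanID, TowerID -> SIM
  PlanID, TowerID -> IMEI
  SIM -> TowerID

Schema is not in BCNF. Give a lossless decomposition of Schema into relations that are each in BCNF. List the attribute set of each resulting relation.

Candidate keys of the original relation: {IMEI, SIM}, {PlanID, SIM}, {PlanID, TowerID}.
{IMEI, PlanID, SIM, TowerID}: {SIM} determines {SIM, TowerID} here but is not a superkey — split on SIM -> TowerID, giving {SIM, TowerID} and {IMEI, PlanID, SIM}.
{SIM, TowerID} has no BCNF violation.
{IMEI, PlanID, SIM} has no BCNF violation.

{IMEI, PlanID, SIM}; {SIM, TowerID}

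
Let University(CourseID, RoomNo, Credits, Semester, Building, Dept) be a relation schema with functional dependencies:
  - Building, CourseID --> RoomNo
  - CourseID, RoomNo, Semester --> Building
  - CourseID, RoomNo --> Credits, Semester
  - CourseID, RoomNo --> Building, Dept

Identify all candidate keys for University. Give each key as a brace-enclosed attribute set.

{Building, CourseID}, {CourseID, RoomNo}

Attributes never on any right-hand side: {CourseID} — every candidate key must contain it.
{Building, CourseID}⁺ = {Building, CourseID, Credits, Dept, RoomNo, Semester} — all of the relation — so {Building, CourseID} is a candidate key.
{CourseID, RoomNo}⁺ = {Building, CourseID, Credits, Dept, RoomNo, Semester} — all of the relation — so {CourseID, RoomNo} is a candidate key.
These are minimal and exhaustive — every other superkey contains one of them.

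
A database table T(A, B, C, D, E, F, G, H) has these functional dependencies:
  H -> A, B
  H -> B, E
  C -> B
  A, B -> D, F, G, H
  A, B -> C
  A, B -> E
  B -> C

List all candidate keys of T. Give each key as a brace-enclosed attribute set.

{H}⁺ = {A, B, C, D, E, F, G, H}, which is every attribute, so {H} is a candidate key.
{A, B}⁺ = {A, B, C, D, E, F, G, H}, which is every attribute, so {A, B} is a candidate key.
{A, C}⁺ = {A, B, C, D, E, F, G, H}, which is every attribute, so {A, C} is a candidate key.
No proper subset of any of these is a key, and no other minimal superkey exists.

{A, B}, {A, C}, {H}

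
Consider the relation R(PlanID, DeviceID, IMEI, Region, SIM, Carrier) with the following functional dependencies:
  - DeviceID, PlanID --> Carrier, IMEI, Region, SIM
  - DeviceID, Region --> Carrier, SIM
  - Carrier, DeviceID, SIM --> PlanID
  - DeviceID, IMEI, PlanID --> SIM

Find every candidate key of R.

No FD produces {DeviceID}, so it must be in every candidate key.
Closure of {DeviceID, PlanID} is {Carrier, DeviceID, IMEI, PlanID, Region, SIM}, the whole schema; {DeviceID, PlanID} is a candidate key.
Closure of {DeviceID, Region} is {Carrier, DeviceID, IMEI, PlanID, Region, SIM}, the whole schema; {DeviceID, Region} is a candidate key.
Closure of {Carrier, DeviceID, SIM} is {Carrier, DeviceID, IMEI, PlanID, Region, SIM}, the whole schema; {Carrier, DeviceID, SIM} is a candidate key.
No proper subset of any of these is a key, and no other minimal superkey exists.

{Carrier, DeviceID, SIM}, {DeviceID, PlanID}, {DeviceID, Region}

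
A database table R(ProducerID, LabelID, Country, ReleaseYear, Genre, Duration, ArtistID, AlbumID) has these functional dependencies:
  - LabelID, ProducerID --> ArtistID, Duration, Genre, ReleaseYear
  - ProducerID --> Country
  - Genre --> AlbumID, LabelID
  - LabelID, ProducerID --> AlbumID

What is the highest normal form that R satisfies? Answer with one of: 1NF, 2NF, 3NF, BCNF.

Candidate keys: {Genre, ProducerID}, {LabelID, ProducerID}. Prime attributes: {Genre, LabelID, ProducerID}.
ProducerID --> Country breaks BCNF: {ProducerID}⁺ = {Country, ProducerID}, so {ProducerID} is not a superkey.
ProducerID --> Country has non-prime {Country} on the right and a non-superkey on the left, so 3NF fails.
Since {Genre} ⊂ {Genre, ProducerID} and {Genre}⁺ ⊇ {AlbumID} with {AlbumID} non-prime, there is a partial dependency; 2NF fails.

1NF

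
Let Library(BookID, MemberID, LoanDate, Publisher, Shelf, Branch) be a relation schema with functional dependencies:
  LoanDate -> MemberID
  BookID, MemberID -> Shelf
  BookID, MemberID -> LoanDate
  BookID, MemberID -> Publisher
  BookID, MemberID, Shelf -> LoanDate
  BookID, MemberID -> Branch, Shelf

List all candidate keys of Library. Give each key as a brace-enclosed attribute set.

{BookID, LoanDate}, {BookID, MemberID}

Attributes never on any right-hand side: {BookID} — every candidate key must contain it.
{BookID, LoanDate}⁺ = {BookID, Branch, LoanDate, MemberID, Publisher, Shelf} — all of the relation — so {BookID, LoanDate} is a candidate key.
{BookID, MemberID}⁺ = {BookID, Branch, LoanDate, MemberID, Publisher, Shelf} — all of the relation — so {BookID, MemberID} is a candidate key.
Any other superkey properly contains one of these, so there are no further candidate keys.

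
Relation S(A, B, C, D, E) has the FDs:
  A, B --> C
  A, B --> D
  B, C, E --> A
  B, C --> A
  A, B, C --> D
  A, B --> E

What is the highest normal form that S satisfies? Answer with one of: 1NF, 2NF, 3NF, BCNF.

Candidate keys: {A, B}, {B, C}. Prime attributes: {A, B, C}.
The left-hand side of every FD is a superkey, so BCNF is satisfied.

BCNF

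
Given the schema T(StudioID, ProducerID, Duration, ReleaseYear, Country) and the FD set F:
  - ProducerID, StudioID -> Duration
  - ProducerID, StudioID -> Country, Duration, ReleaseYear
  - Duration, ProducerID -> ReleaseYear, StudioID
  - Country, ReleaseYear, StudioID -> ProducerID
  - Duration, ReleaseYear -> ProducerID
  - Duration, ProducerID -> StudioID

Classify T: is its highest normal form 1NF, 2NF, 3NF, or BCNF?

Candidate keys: {Country, ReleaseYear, StudioID}, {Duration, ProducerID}, {Duration, ReleaseYear}, {ProducerID, StudioID}. Prime attributes: {Country, Duration, ProducerID, ReleaseYear, StudioID}.
Each dependency's left side is a superkey — BCNF holds.

BCNF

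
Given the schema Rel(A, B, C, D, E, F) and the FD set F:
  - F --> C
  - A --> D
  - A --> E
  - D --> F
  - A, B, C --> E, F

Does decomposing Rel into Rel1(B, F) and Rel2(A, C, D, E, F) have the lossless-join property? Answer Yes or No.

Common attributes: {F}; their closure is {C, F}.
Neither Rel1 nor Rel2 is contained in that closure, so the decomposition is lossy.

No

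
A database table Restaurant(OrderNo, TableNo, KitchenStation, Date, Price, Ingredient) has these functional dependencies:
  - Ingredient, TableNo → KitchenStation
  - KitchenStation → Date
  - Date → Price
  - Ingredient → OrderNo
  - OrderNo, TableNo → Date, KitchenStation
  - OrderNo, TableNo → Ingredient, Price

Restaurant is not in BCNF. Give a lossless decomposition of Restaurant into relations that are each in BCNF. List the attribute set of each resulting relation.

Candidate keys of the original relation: {Ingredient, TableNo}, {OrderNo, TableNo}.
In {Date, Ingredient, KitchenStation, OrderNo, Price, TableNo}, {KitchenStation} is not a superkey ({KitchenStation}⁺ restricted to this set is {Date, KitchenStation, Price}), so split on KitchenStation → Date, Price into {Date, KitchenStation, Price} and {Ingredient, KitchenStation, OrderNo, TableNo}.
In {Date, KitchenStation, Price}, {Date} is not a superkey ({Date}⁺ restricted to this set is {Date, Price}), so split on Date → Price into {Date, Price} and {Date, KitchenStation}.
{Date, Price} is in BCNF.
{Date, KitchenStation} is in BCNF.
In {Ingredient, KitchenStation, OrderNo, TableNo}, {Ingredient} is not a superkey ({Ingredient}⁺ restricted to this set is {Ingredient, OrderNo}), so split on Ingredient → OrderNo into {Ingredient, OrderNo} and {Ingredient, KitchenStation, TableNo}.
{Ingredient, OrderNo} is in BCNF.
{Ingredient, KitchenStation, TableNo} is in BCNF.

{Date, KitchenStation}; {Date, Price}; {Ingredient, KitchenStation, TableNo}; {Ingredient, OrderNo}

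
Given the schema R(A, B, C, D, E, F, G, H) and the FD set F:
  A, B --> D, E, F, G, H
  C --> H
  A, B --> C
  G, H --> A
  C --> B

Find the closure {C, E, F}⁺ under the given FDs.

{B, C, E, F, H}

Start with {C, E, F}.
C --> H applies; add {H} → now {C, E, F, H}.
C --> B applies; add {B} → now {B, C, E, F, H}.
No further FD applies.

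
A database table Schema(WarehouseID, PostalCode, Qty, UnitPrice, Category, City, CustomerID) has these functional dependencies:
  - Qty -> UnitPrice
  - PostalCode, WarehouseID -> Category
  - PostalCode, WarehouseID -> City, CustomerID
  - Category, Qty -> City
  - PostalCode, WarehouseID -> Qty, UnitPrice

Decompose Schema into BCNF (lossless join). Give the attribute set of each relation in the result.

Candidate key of the original relation: {PostalCode, WarehouseID}.
{Category, City, CustomerID, PostalCode, Qty, UnitPrice, WarehouseID}: {Qty} determines {Qty, UnitPrice} here but is not a superkey — split on Qty -> UnitPrice, giving {Qty, UnitPrice} and {Category, City, CustomerID, PostalCode, Qty, WarehouseID}.
{Qty, UnitPrice} has no BCNF violation.
{Category, City, CustomerID, PostalCode, Qty, WarehouseID}: {Category, Qty} determines {Category, City, Qty} here but is not a superkey — split on Category, Qty -> City, giving {Category, City, Qty} and {Category, CustomerID, PostalCode, Qty, WarehouseID}.
{Category, City, Qty} has no BCNF violation.
{Category, CustomerID, PostalCode, Qty, WarehouseID} has no BCNF violation.

{Category, City, Qty}; {Category, CustomerID, PostalCode, Qty, WarehouseID}; {Qty, UnitPrice}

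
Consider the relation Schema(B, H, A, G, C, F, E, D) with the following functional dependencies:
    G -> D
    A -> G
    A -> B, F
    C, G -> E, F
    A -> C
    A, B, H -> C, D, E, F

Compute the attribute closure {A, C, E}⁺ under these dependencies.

Start with {A, C, E}.
A -> G applies; add {G} → now {A, C, E, G}.
A -> B, F applies; add {B, F} → now {A, B, C, E, F, G}.
G -> D applies; add {D} → now {A, B, C, D, E, F, G}.
No further FD applies.

{A, B, C, D, E, F, G}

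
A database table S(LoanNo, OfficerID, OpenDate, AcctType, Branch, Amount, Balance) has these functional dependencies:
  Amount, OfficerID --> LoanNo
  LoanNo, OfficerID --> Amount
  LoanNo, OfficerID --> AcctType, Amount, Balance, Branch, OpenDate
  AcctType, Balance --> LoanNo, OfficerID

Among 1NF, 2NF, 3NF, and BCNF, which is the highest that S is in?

Candidate keys: {AcctType, Balance}, {Amount, OfficerID}, {LoanNo, OfficerID}. Prime attributes: {AcctType, Amount, Balance, LoanNo, OfficerID}.
Every FD has a superkey on the left, so the relation is in BCNF.

BCNF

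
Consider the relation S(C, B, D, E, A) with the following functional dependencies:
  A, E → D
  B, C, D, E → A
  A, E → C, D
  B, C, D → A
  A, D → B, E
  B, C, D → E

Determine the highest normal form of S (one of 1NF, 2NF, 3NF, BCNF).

BCNF

Candidate keys: {A, D}, {A, E}, {B, C, D}. Prime attributes: {A, B, C, D, E}.
Each dependency's left side is a superkey — BCNF holds.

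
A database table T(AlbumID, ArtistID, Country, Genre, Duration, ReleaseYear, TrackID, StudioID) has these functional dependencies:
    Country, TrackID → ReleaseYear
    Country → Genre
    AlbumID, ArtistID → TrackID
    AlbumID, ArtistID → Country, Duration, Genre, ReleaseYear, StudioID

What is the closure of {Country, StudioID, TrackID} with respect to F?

{Country, Genre, ReleaseYear, StudioID, TrackID}

Start with {Country, StudioID, TrackID}.
Country, TrackID → ReleaseYear applies; add {ReleaseYear} → now {Country, ReleaseYear, StudioID, TrackID}.
Country → Genre applies; add {Genre} → now {Country, Genre, ReleaseYear, StudioID, TrackID}.
No further FD applies.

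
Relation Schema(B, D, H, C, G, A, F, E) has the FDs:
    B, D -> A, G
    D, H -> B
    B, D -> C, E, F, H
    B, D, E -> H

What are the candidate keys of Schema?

{D} never appears on the right of any FD, so every key must include it.
Closure of {B, D} is {A, B, C, D, E, F, G, H}, the whole schema; {B, D} is a candidate key.
Closure of {D, H} is {A, B, C, D, E, F, G, H}, the whole schema; {D, H} is a candidate key.
Any other superkey properly contains one of these, so there are no further candidate keys.

{B, D}, {D, H}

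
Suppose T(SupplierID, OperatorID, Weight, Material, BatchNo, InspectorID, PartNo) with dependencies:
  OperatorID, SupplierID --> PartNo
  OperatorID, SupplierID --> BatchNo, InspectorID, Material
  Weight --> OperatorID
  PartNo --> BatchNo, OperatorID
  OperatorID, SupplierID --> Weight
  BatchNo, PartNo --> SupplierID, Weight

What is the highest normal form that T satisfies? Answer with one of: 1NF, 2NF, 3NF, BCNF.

Candidate keys: {OperatorID, SupplierID}, {PartNo}, {SupplierID, Weight}. Prime attributes: {OperatorID, PartNo, SupplierID, Weight}.
Weight --> OperatorID breaks BCNF: {Weight}⁺ = {OperatorID, Weight}, so {Weight} is not a superkey.
Its right-hand attributes {OperatorID} are all prime, as are those of every other non-superkey FD — the relation is in 3NF.

3NF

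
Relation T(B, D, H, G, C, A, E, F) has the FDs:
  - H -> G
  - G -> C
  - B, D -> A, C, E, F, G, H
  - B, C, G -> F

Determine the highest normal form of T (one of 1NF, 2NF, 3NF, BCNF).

Candidate key: {B, D}. Prime attributes: {B, D}.
H -> G breaks BCNF: {H}⁺ = {C, G, H}, so {H} is not a superkey.
H -> G has non-prime {G} on the right and a non-superkey on the left, so 3NF fails.
Checking every proper subset of each key, none determines a non-prime attribute — 2NF is satisfied.

2NF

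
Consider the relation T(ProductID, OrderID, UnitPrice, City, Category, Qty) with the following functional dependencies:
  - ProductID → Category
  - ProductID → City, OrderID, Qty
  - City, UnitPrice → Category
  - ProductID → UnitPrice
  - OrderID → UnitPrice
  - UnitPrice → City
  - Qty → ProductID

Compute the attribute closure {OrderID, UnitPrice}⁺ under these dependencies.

{Category, City, OrderID, UnitPrice}

Start with {OrderID, UnitPrice}.
UnitPrice → City applies; add {City} → now {City, OrderID, UnitPrice}.
City, UnitPrice → Category applies; add {Category} → now {Category, City, OrderID, UnitPrice}.
No further FD applies.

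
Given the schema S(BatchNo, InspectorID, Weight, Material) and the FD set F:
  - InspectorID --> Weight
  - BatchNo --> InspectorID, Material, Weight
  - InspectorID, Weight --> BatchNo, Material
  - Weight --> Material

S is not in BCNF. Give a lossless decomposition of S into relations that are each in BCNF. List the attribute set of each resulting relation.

Candidate keys of the original relation: {BatchNo}, {InspectorID}.
In {BatchNo, InspectorID, Material, Weight}, {Weight} is not a superkey ({Weight}⁺ restricted to this set is {Material, Weight}), so split on Weight --> Material into {Material, Weight} and {BatchNo, InspectorID, Weight}.
{Material, Weight} has no BCNF violation.
{BatchNo, InspectorID, Weight} has no BCNF violation.

{BatchNo, InspectorID, Weight}; {Material, Weight}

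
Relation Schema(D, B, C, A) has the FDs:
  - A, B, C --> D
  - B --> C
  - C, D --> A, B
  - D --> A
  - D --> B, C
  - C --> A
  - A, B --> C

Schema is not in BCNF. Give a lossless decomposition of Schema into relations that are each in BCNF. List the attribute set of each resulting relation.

{A, C}; {B, C, D}

Candidate keys of the original relation: {B}, {D}.
In {A, B, C, D}, {C} is not a superkey ({C}⁺ restricted to this set is {A, C}), so split on C --> A into {A, C} and {B, C, D}.
{A, C} has no BCNF violation.
{B, C, D} has no BCNF violation.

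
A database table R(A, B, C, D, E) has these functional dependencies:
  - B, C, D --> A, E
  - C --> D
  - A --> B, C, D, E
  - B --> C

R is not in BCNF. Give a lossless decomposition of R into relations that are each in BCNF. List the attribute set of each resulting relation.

Candidate keys of the original relation: {A}, {B}.
Within {A, B, C, D, E}: {C}⁺ ∩ {A, B, C, D, E} = {C, D}, not the whole set, so C --> D violates BCNF; decompose into {C, D} and {A, B, C, E}.
{C, D} is in BCNF.
{A, B, C, E} is in BCNF.

{A, B, C, E}; {C, D}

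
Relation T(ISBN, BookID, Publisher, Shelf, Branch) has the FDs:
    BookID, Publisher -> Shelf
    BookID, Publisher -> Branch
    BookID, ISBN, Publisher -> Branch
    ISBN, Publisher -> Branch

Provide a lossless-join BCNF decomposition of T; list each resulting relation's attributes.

{BookID, Branch, Publisher, Shelf}; {BookID, ISBN, Publisher}

Candidate key of the original relation: {BookID, ISBN, Publisher}.
Within {BookID, Branch, ISBN, Publisher, Shelf}: {BookID, Publisher}⁺ ∩ {BookID, Branch, ISBN, Publisher, Shelf} = {BookID, Branch, Publisher, Shelf}, not the whole set, so BookID, Publisher -> Branch, Shelf violates BCNF; decompose into {BookID, Branch, Publisher, Shelf} and {BookID, ISBN, Publisher}.
{BookID, Branch, Publisher, Shelf} has no BCNF violation.
{BookID, ISBN, Publisher} has no BCNF violation.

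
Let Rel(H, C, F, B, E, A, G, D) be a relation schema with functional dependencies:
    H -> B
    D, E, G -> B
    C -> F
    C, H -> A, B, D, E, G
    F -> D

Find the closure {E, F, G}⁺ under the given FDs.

{B, D, E, F, G}

Start with {E, F, G}.
F -> D applies; add {D} → now {D, E, F, G}.
D, E, G -> B applies; add {B} → now {B, D, E, F, G}.
No further FD applies.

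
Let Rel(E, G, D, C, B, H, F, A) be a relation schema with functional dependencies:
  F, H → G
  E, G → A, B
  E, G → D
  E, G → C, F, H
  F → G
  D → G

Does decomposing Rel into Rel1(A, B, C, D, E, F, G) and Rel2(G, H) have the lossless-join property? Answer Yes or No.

No

Common attributes: {G}; their closure is {G}.
Rel1 ⊄ {G} and Rel2 ⊄ {G}, so the split is lossy.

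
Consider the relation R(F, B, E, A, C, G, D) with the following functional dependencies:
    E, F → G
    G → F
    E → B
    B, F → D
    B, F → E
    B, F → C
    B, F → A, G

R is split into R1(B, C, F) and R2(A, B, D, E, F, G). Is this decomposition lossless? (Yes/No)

The shared attributes are {B, F} and {B, F}⁺ = {A, B, C, D, E, F, G}.
This includes all of R1, so the common attributes are a superkey of R1 — the join is lossless.

Yes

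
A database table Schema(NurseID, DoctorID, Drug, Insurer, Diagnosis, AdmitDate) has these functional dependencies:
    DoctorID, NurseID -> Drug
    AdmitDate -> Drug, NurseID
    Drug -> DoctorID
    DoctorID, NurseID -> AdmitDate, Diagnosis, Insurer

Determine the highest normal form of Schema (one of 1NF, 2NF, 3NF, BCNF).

3NF

Candidate keys: {AdmitDate}, {DoctorID, NurseID}, {Drug, NurseID}. Prime attributes: {AdmitDate, DoctorID, Drug, NurseID}.
Drug -> DoctorID breaks BCNF: {Drug}⁺ = {DoctorID, Drug}, so {Drug} is not a superkey.
Its right-hand attributes {DoctorID} are all prime, as are those of every other non-superkey FD — the relation is in 3NF.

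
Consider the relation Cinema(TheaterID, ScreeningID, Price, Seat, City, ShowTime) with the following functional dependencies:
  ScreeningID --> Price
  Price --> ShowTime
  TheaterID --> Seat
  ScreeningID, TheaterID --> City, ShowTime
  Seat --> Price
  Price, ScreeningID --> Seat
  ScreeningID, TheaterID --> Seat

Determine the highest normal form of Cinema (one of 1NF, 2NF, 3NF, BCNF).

1NF

Candidate key: {ScreeningID, TheaterID}. Prime attributes: {ScreeningID, TheaterID}.
ScreeningID --> Price breaks BCNF: {ScreeningID}⁺ = {Price, ScreeningID, Seat, ShowTime}, so {ScreeningID} is not a superkey.
ScreeningID --> Price has non-prime {Price} on the right and a non-superkey on the left, so 3NF fails.
The proper key subset {ScreeningID} of {ScreeningID, TheaterID} determines non-prime {Price, Seat, ShowTime}, so the relation is not even in 2NF.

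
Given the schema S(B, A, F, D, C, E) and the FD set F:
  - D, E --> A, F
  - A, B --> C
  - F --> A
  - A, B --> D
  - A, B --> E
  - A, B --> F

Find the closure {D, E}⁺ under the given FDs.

Start with {D, E}.
D, E --> A, F applies; add {A, F} → now {A, D, E, F}.
No further FD applies.

{A, D, E, F}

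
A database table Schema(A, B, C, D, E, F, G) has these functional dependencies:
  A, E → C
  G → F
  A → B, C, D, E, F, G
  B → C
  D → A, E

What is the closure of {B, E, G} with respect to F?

{B, C, E, F, G}

Start with {B, E, G}.
G → F applies; add {F} → now {B, E, F, G}.
B → C applies; add {C} → now {B, C, E, F, G}.
No further FD applies.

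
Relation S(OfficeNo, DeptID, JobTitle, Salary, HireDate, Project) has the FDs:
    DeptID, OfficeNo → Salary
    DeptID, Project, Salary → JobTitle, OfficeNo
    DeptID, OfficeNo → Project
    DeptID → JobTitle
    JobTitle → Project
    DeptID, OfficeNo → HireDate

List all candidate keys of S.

{DeptID, OfficeNo}, {DeptID, Salary}

Attributes never on any right-hand side: {DeptID} — every candidate key must contain it.
{DeptID, OfficeNo}⁺ = {DeptID, HireDate, JobTitle, OfficeNo, Project, Salary} — all of the relation — so {DeptID, OfficeNo} is a candidate key.
{DeptID, Salary}⁺ = {DeptID, HireDate, JobTitle, OfficeNo, Project, Salary} — all of the relation — so {DeptID, Salary} is a candidate key.
Any other superkey properly contains one of these, so there are no further candidate keys.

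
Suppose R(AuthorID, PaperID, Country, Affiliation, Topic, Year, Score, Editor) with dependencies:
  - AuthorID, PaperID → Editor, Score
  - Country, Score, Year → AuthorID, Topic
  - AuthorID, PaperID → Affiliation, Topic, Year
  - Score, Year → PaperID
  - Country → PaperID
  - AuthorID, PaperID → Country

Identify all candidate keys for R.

{AuthorID, Country} is a candidate key since {AuthorID, Country}⁺ = {Affiliation, AuthorID, Country, Editor, PaperID, Score, Topic, Year} covers every attribute.
{AuthorID, PaperID} is a candidate key since {AuthorID, PaperID}⁺ = {Affiliation, AuthorID, Country, Editor, PaperID, Score, Topic, Year} covers every attribute.
{AuthorID, Score, Year} is a candidate key since {AuthorID, Score, Year}⁺ = {Affiliation, AuthorID, Country, Editor, PaperID, Score, Topic, Year} covers every attribute.
{Country, Score, Year} is a candidate key since {Country, Score, Year}⁺ = {Affiliation, AuthorID, Country, Editor, PaperID, Score, Topic, Year} covers every attribute.
These are minimal and exhaustive — every other superkey contains one of them.

{AuthorID, Country}, {AuthorID, PaperID}, {AuthorID, Score, Year}, {Country, Score, Year}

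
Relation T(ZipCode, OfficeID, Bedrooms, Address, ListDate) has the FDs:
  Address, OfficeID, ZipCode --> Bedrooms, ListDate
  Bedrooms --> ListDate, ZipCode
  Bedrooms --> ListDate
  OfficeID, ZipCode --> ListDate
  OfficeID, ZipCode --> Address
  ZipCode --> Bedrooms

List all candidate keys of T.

{Bedrooms, OfficeID}, {OfficeID, ZipCode}

{OfficeID} never appears on the right of any FD, so every key must include it.
Closure of {Bedrooms, OfficeID} is {Address, Bedrooms, ListDate, OfficeID, ZipCode}, the whole schema; {Bedrooms, OfficeID} is a candidate key.
Closure of {OfficeID, ZipCode} is {Address, Bedrooms, ListDate, OfficeID, ZipCode}, the whole schema; {OfficeID, ZipCode} is a candidate key.
These are minimal and exhaustive — every other superkey contains one of them.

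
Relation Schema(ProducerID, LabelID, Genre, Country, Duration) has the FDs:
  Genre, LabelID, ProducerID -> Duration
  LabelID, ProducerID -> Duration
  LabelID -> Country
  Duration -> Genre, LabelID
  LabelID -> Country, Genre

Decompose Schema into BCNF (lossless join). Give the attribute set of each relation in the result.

{Country, Genre, LabelID}; {Duration, LabelID}; {Duration, ProducerID}

Candidate keys of the original relation: {Duration, ProducerID}, {LabelID, ProducerID}.
Within {Country, Duration, Genre, LabelID, ProducerID}: {LabelID}⁺ ∩ {Country, Duration, Genre, LabelID, ProducerID} = {Country, Genre, LabelID}, not the whole set, so LabelID -> Country, Genre violates BCNF; decompose into {Country, Genre, LabelID} and {Duration, LabelID, ProducerID}.
{Country, Genre, LabelID} is in BCNF.
Within {Duration, LabelID, ProducerID}: {Duration}⁺ ∩ {Duration, LabelID, ProducerID} = {Duration, LabelID}, not the whole set, so Duration -> LabelID violates BCNF; decompose into {Duration, LabelID} and {Duration, ProducerID}.
{Duration, LabelID} is in BCNF.
{Duration, ProducerID} is in BCNF.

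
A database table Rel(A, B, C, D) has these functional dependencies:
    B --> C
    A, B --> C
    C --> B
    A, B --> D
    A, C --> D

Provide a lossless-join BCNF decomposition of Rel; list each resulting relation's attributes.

{A, B, D}; {B, C}

Candidate keys of the original relation: {A, B}, {A, C}.
{A, B, C, D}: {B} determines {B, C} here but is not a superkey — split on B --> C, giving {B, C} and {A, B, D}.
{B, C}: every determinant is a superkey — BCNF.
{A, B, D}: every determinant is a superkey — BCNF.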